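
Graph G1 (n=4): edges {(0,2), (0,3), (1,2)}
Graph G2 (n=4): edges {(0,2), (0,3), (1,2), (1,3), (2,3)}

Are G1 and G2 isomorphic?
No, not isomorphic

The graphs are NOT isomorphic.

Counting edges: G1 has 3 edge(s); G2 has 5 edge(s).
Edge count is an isomorphism invariant (a bijection on vertices induces a bijection on edges), so differing edge counts rule out isomorphism.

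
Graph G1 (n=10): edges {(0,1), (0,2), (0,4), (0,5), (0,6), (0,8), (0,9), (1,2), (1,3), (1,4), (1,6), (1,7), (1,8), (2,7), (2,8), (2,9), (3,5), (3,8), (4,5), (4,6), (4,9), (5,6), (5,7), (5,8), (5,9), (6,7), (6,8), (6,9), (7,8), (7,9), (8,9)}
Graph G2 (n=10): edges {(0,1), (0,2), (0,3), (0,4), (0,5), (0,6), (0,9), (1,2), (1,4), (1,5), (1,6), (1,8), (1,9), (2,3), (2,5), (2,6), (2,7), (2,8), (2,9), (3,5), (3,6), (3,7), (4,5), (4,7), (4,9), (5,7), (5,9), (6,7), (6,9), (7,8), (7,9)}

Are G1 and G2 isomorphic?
Yes, isomorphic

The graphs are isomorphic.
One valid mapping φ: V(G1) → V(G2): 0→5, 1→7, 2→3, 3→8, 4→4, 5→1, 6→9, 7→6, 8→2, 9→0

Verify φ preserves adjacency — for each edge of G1, its image is an edge of G2:
  (0,1) → (φ(0),φ(1)) = (5,7) ∈ E(G2) ✓
  (0,2) → (φ(0),φ(2)) = (3,5) ∈ E(G2) ✓
  (0,4) → (φ(0),φ(4)) = (4,5) ∈ E(G2) ✓
  (0,5) → (φ(0),φ(5)) = (1,5) ∈ E(G2) ✓
  (0,6) → (φ(0),φ(6)) = (5,9) ∈ E(G2) ✓
  (0,8) → (φ(0),φ(8)) = (2,5) ∈ E(G2) ✓
  (0,9) → (φ(0),φ(9)) = (0,5) ∈ E(G2) ✓
  (1,2) → (φ(1),φ(2)) = (3,7) ∈ E(G2) ✓
  (1,3) → (φ(1),φ(3)) = (7,8) ∈ E(G2) ✓
  (1,4) → (φ(1),φ(4)) = (4,7) ∈ E(G2) ✓
  (1,6) → (φ(1),φ(6)) = (7,9) ∈ E(G2) ✓
  (1,7) → (φ(1),φ(7)) = (6,7) ∈ E(G2) ✓
  (1,8) → (φ(1),φ(8)) = (2,7) ∈ E(G2) ✓
  (2,7) → (φ(2),φ(7)) = (3,6) ∈ E(G2) ✓
  (2,8) → (φ(2),φ(8)) = (2,3) ∈ E(G2) ✓
  (2,9) → (φ(2),φ(9)) = (0,3) ∈ E(G2) ✓
  (3,5) → (φ(3),φ(5)) = (1,8) ∈ E(G2) ✓
  (3,8) → (φ(3),φ(8)) = (2,8) ∈ E(G2) ✓
  (4,5) → (φ(4),φ(5)) = (1,4) ∈ E(G2) ✓
  (4,6) → (φ(4),φ(6)) = (4,9) ∈ E(G2) ✓
  (4,9) → (φ(4),φ(9)) = (0,4) ∈ E(G2) ✓
  (5,6) → (φ(5),φ(6)) = (1,9) ∈ E(G2) ✓
  (5,7) → (φ(5),φ(7)) = (1,6) ∈ E(G2) ✓
  (5,8) → (φ(5),φ(8)) = (1,2) ∈ E(G2) ✓
  (5,9) → (φ(5),φ(9)) = (0,1) ∈ E(G2) ✓
  (6,7) → (φ(6),φ(7)) = (6,9) ∈ E(G2) ✓
  (6,8) → (φ(6),φ(8)) = (2,9) ∈ E(G2) ✓
  (6,9) → (φ(6),φ(9)) = (0,9) ∈ E(G2) ✓
  (7,8) → (φ(7),φ(8)) = (2,6) ∈ E(G2) ✓
  (7,9) → (φ(7),φ(9)) = (0,6) ∈ E(G2) ✓
  (8,9) → (φ(8),φ(9)) = (0,2) ∈ E(G2) ✓
All 31 edges of G1 map to edges of G2, and |E(G1)| = |E(G2)| = 31, so φ is a bijection on edges as well as vertices. Hence G1 ≅ G2.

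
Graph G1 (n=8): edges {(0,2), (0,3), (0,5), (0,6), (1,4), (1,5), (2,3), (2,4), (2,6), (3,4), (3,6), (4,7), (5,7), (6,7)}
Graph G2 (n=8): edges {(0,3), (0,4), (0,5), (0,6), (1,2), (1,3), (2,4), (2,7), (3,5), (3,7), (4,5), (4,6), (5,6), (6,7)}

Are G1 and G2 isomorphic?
Yes, isomorphic

The graphs are isomorphic.
One valid mapping φ: V(G1) → V(G2): 0→4, 1→1, 2→0, 3→5, 4→3, 5→2, 6→6, 7→7

Verify φ preserves adjacency — for each edge of G1, its image is an edge of G2:
  (0,2) → (φ(0),φ(2)) = (0,4) ∈ E(G2) ✓
  (0,3) → (φ(0),φ(3)) = (4,5) ∈ E(G2) ✓
  (0,5) → (φ(0),φ(5)) = (2,4) ∈ E(G2) ✓
  (0,6) → (φ(0),φ(6)) = (4,6) ∈ E(G2) ✓
  (1,4) → (φ(1),φ(4)) = (1,3) ∈ E(G2) ✓
  (1,5) → (φ(1),φ(5)) = (1,2) ∈ E(G2) ✓
  (2,3) → (φ(2),φ(3)) = (0,5) ∈ E(G2) ✓
  (2,4) → (φ(2),φ(4)) = (0,3) ∈ E(G2) ✓
  (2,6) → (φ(2),φ(6)) = (0,6) ∈ E(G2) ✓
  (3,4) → (φ(3),φ(4)) = (3,5) ∈ E(G2) ✓
  (3,6) → (φ(3),φ(6)) = (5,6) ∈ E(G2) ✓
  (4,7) → (φ(4),φ(7)) = (3,7) ∈ E(G2) ✓
  (5,7) → (φ(5),φ(7)) = (2,7) ∈ E(G2) ✓
  (6,7) → (φ(6),φ(7)) = (6,7) ∈ E(G2) ✓
All 14 edges of G1 map to edges of G2, and |E(G1)| = |E(G2)| = 14, so φ is a bijection on edges as well as vertices. Hence G1 ≅ G2.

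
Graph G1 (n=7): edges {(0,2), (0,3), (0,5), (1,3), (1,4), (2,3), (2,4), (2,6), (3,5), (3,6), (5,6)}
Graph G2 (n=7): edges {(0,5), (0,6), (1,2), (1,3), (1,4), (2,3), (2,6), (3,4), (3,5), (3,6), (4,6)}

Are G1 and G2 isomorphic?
Yes, isomorphic

The graphs are isomorphic.
One valid mapping φ: V(G1) → V(G2): 0→2, 1→5, 2→6, 3→3, 4→0, 5→1, 6→4

Verify φ preserves adjacency — for each edge of G1, its image is an edge of G2:
  (0,2) → (φ(0),φ(2)) = (2,6) ∈ E(G2) ✓
  (0,3) → (φ(0),φ(3)) = (2,3) ∈ E(G2) ✓
  (0,5) → (φ(0),φ(5)) = (1,2) ∈ E(G2) ✓
  (1,3) → (φ(1),φ(3)) = (3,5) ∈ E(G2) ✓
  (1,4) → (φ(1),φ(4)) = (0,5) ∈ E(G2) ✓
  (2,3) → (φ(2),φ(3)) = (3,6) ∈ E(G2) ✓
  (2,4) → (φ(2),φ(4)) = (0,6) ∈ E(G2) ✓
  (2,6) → (φ(2),φ(6)) = (4,6) ∈ E(G2) ✓
  (3,5) → (φ(3),φ(5)) = (1,3) ∈ E(G2) ✓
  (3,6) → (φ(3),φ(6)) = (3,4) ∈ E(G2) ✓
  (5,6) → (φ(5),φ(6)) = (1,4) ∈ E(G2) ✓
All 11 edges of G1 map to edges of G2, and |E(G1)| = |E(G2)| = 11, so φ is a bijection on edges as well as vertices. Hence G1 ≅ G2.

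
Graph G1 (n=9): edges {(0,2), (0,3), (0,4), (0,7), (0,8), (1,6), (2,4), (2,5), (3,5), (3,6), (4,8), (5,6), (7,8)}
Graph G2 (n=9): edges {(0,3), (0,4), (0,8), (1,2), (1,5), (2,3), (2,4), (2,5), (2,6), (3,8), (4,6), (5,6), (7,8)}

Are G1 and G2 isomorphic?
Yes, isomorphic

The graphs are isomorphic.
One valid mapping φ: V(G1) → V(G2): 0→2, 1→7, 2→4, 3→3, 4→6, 5→0, 6→8, 7→1, 8→5

Verify φ preserves adjacency — for each edge of G1, its image is an edge of G2:
  (0,2) → (φ(0),φ(2)) = (2,4) ∈ E(G2) ✓
  (0,3) → (φ(0),φ(3)) = (2,3) ∈ E(G2) ✓
  (0,4) → (φ(0),φ(4)) = (2,6) ∈ E(G2) ✓
  (0,7) → (φ(0),φ(7)) = (1,2) ∈ E(G2) ✓
  (0,8) → (φ(0),φ(8)) = (2,5) ∈ E(G2) ✓
  (1,6) → (φ(1),φ(6)) = (7,8) ∈ E(G2) ✓
  (2,4) → (φ(2),φ(4)) = (4,6) ∈ E(G2) ✓
  (2,5) → (φ(2),φ(5)) = (0,4) ∈ E(G2) ✓
  (3,5) → (φ(3),φ(5)) = (0,3) ∈ E(G2) ✓
  (3,6) → (φ(3),φ(6)) = (3,8) ∈ E(G2) ✓
  (4,8) → (φ(4),φ(8)) = (5,6) ∈ E(G2) ✓
  (5,6) → (φ(5),φ(6)) = (0,8) ∈ E(G2) ✓
  (7,8) → (φ(7),φ(8)) = (1,5) ∈ E(G2) ✓
All 13 edges of G1 map to edges of G2, and |E(G1)| = |E(G2)| = 13, so φ is a bijection on edges as well as vertices. Hence G1 ≅ G2.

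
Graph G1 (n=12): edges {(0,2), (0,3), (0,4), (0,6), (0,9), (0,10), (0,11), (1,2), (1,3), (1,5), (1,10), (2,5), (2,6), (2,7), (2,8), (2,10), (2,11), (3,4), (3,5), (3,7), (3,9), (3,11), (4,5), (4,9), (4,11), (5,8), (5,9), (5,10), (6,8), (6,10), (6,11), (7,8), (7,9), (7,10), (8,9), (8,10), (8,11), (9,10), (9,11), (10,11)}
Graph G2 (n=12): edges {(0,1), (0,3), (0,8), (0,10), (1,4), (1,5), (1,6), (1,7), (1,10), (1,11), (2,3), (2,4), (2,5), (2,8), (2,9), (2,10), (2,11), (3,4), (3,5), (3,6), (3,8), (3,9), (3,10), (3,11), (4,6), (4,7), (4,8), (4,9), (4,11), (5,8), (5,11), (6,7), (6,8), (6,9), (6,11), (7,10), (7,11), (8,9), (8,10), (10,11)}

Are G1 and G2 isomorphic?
Yes, isomorphic

The graphs are isomorphic.
One valid mapping φ: V(G1) → V(G2): 0→6, 1→0, 2→8, 3→1, 4→7, 5→10, 6→9, 7→5, 8→2, 9→11, 10→3, 11→4

Verify φ preserves adjacency — for each edge of G1, its image is an edge of G2:
  (0,2) → (φ(0),φ(2)) = (6,8) ∈ E(G2) ✓
  (0,3) → (φ(0),φ(3)) = (1,6) ∈ E(G2) ✓
  (0,4) → (φ(0),φ(4)) = (6,7) ∈ E(G2) ✓
  (0,6) → (φ(0),φ(6)) = (6,9) ∈ E(G2) ✓
  (0,9) → (φ(0),φ(9)) = (6,11) ∈ E(G2) ✓
  (0,10) → (φ(0),φ(10)) = (3,6) ∈ E(G2) ✓
  (0,11) → (φ(0),φ(11)) = (4,6) ∈ E(G2) ✓
  (1,2) → (φ(1),φ(2)) = (0,8) ∈ E(G2) ✓
  (1,3) → (φ(1),φ(3)) = (0,1) ∈ E(G2) ✓
  (1,5) → (φ(1),φ(5)) = (0,10) ∈ E(G2) ✓
  (1,10) → (φ(1),φ(10)) = (0,3) ∈ E(G2) ✓
  (2,5) → (φ(2),φ(5)) = (8,10) ∈ E(G2) ✓
  (2,6) → (φ(2),φ(6)) = (8,9) ∈ E(G2) ✓
  (2,7) → (φ(2),φ(7)) = (5,8) ∈ E(G2) ✓
  (2,8) → (φ(2),φ(8)) = (2,8) ∈ E(G2) ✓
  (2,10) → (φ(2),φ(10)) = (3,8) ∈ E(G2) ✓
  (2,11) → (φ(2),φ(11)) = (4,8) ∈ E(G2) ✓
  (3,4) → (φ(3),φ(4)) = (1,7) ∈ E(G2) ✓
  (3,5) → (φ(3),φ(5)) = (1,10) ∈ E(G2) ✓
  (3,7) → (φ(3),φ(7)) = (1,5) ∈ E(G2) ✓
  (3,9) → (φ(3),φ(9)) = (1,11) ∈ E(G2) ✓
  (3,11) → (φ(3),φ(11)) = (1,4) ∈ E(G2) ✓
  (4,5) → (φ(4),φ(5)) = (7,10) ∈ E(G2) ✓
  (4,9) → (φ(4),φ(9)) = (7,11) ∈ E(G2) ✓
  (4,11) → (φ(4),φ(11)) = (4,7) ∈ E(G2) ✓
  (5,8) → (φ(5),φ(8)) = (2,10) ∈ E(G2) ✓
  (5,9) → (φ(5),φ(9)) = (10,11) ∈ E(G2) ✓
  (5,10) → (φ(5),φ(10)) = (3,10) ∈ E(G2) ✓
  (6,8) → (φ(6),φ(8)) = (2,9) ∈ E(G2) ✓
  (6,10) → (φ(6),φ(10)) = (3,9) ∈ E(G2) ✓
  (6,11) → (φ(6),φ(11)) = (4,9) ∈ E(G2) ✓
  (7,8) → (φ(7),φ(8)) = (2,5) ∈ E(G2) ✓
  (7,9) → (φ(7),φ(9)) = (5,11) ∈ E(G2) ✓
  (7,10) → (φ(7),φ(10)) = (3,5) ∈ E(G2) ✓
  (8,9) → (φ(8),φ(9)) = (2,11) ∈ E(G2) ✓
  (8,10) → (φ(8),φ(10)) = (2,3) ∈ E(G2) ✓
  (8,11) → (φ(8),φ(11)) = (2,4) ∈ E(G2) ✓
  (9,10) → (φ(9),φ(10)) = (3,11) ∈ E(G2) ✓
  (9,11) → (φ(9),φ(11)) = (4,11) ∈ E(G2) ✓
  (10,11) → (φ(10),φ(11)) = (3,4) ∈ E(G2) ✓
All 40 edges of G1 map to edges of G2, and |E(G1)| = |E(G2)| = 40, so φ is a bijection on edges as well as vertices. Hence G1 ≅ G2.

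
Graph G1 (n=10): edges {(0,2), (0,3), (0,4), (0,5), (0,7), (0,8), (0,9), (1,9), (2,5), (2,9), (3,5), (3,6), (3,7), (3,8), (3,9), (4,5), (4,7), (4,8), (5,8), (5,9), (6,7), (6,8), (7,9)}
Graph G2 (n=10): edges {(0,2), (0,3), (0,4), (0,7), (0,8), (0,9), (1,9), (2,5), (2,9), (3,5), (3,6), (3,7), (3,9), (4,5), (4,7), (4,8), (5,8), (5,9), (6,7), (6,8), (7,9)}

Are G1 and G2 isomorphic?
No, not isomorphic

The graphs are NOT isomorphic.

Counting edges: G1 has 23 edge(s); G2 has 21 edge(s).
Edge count is an isomorphism invariant (a bijection on vertices induces a bijection on edges), so differing edge counts rule out isomorphism.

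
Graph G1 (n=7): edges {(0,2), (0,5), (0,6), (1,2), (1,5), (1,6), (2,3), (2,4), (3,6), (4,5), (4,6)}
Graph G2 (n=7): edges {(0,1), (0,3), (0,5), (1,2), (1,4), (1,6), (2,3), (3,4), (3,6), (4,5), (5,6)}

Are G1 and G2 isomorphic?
Yes, isomorphic

The graphs are isomorphic.
One valid mapping φ: V(G1) → V(G2): 0→6, 1→4, 2→3, 3→2, 4→0, 5→5, 6→1

Verify φ preserves adjacency — for each edge of G1, its image is an edge of G2:
  (0,2) → (φ(0),φ(2)) = (3,6) ∈ E(G2) ✓
  (0,5) → (φ(0),φ(5)) = (5,6) ∈ E(G2) ✓
  (0,6) → (φ(0),φ(6)) = (1,6) ∈ E(G2) ✓
  (1,2) → (φ(1),φ(2)) = (3,4) ∈ E(G2) ✓
  (1,5) → (φ(1),φ(5)) = (4,5) ∈ E(G2) ✓
  (1,6) → (φ(1),φ(6)) = (1,4) ∈ E(G2) ✓
  (2,3) → (φ(2),φ(3)) = (2,3) ∈ E(G2) ✓
  (2,4) → (φ(2),φ(4)) = (0,3) ∈ E(G2) ✓
  (3,6) → (φ(3),φ(6)) = (1,2) ∈ E(G2) ✓
  (4,5) → (φ(4),φ(5)) = (0,5) ∈ E(G2) ✓
  (4,6) → (φ(4),φ(6)) = (0,1) ∈ E(G2) ✓
All 11 edges of G1 map to edges of G2, and |E(G1)| = |E(G2)| = 11, so φ is a bijection on edges as well as vertices. Hence G1 ≅ G2.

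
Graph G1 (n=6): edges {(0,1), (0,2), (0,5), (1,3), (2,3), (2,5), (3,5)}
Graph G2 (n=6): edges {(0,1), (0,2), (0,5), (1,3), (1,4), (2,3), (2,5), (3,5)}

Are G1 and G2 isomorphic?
No, not isomorphic

The graphs are NOT isomorphic.

Counting edges: G1 has 7 edge(s); G2 has 8 edge(s).
Edge count is an isomorphism invariant (a bijection on vertices induces a bijection on edges), so differing edge counts rule out isomorphism.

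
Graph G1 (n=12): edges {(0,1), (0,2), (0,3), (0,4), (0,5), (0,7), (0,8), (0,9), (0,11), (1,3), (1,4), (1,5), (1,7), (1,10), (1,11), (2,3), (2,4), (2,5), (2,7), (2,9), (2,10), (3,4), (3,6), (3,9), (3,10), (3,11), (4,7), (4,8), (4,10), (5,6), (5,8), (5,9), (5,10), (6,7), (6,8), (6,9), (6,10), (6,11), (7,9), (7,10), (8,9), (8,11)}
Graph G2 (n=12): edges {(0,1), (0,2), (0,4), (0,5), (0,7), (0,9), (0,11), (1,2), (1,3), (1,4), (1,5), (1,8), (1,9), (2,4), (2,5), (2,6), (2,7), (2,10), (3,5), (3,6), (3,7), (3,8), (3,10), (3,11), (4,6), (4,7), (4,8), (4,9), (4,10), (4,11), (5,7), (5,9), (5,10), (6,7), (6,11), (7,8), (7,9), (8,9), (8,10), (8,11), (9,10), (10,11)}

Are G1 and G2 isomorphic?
Yes, isomorphic

The graphs are isomorphic.
One valid mapping φ: V(G1) → V(G2): 0→4, 1→2, 2→9, 3→7, 4→0, 5→10, 6→3, 7→1, 8→11, 9→8, 10→5, 11→6

Verify φ preserves adjacency — for each edge of G1, its image is an edge of G2:
  (0,1) → (φ(0),φ(1)) = (2,4) ∈ E(G2) ✓
  (0,2) → (φ(0),φ(2)) = (4,9) ∈ E(G2) ✓
  (0,3) → (φ(0),φ(3)) = (4,7) ∈ E(G2) ✓
  (0,4) → (φ(0),φ(4)) = (0,4) ∈ E(G2) ✓
  (0,5) → (φ(0),φ(5)) = (4,10) ∈ E(G2) ✓
  (0,7) → (φ(0),φ(7)) = (1,4) ∈ E(G2) ✓
  (0,8) → (φ(0),φ(8)) = (4,11) ∈ E(G2) ✓
  (0,9) → (φ(0),φ(9)) = (4,8) ∈ E(G2) ✓
  (0,11) → (φ(0),φ(11)) = (4,6) ∈ E(G2) ✓
  (1,3) → (φ(1),φ(3)) = (2,7) ∈ E(G2) ✓
  (1,4) → (φ(1),φ(4)) = (0,2) ∈ E(G2) ✓
  (1,5) → (φ(1),φ(5)) = (2,10) ∈ E(G2) ✓
  (1,7) → (φ(1),φ(7)) = (1,2) ∈ E(G2) ✓
  (1,10) → (φ(1),φ(10)) = (2,5) ∈ E(G2) ✓
  (1,11) → (φ(1),φ(11)) = (2,6) ∈ E(G2) ✓
  (2,3) → (φ(2),φ(3)) = (7,9) ∈ E(G2) ✓
  (2,4) → (φ(2),φ(4)) = (0,9) ∈ E(G2) ✓
  (2,5) → (φ(2),φ(5)) = (9,10) ∈ E(G2) ✓
  (2,7) → (φ(2),φ(7)) = (1,9) ∈ E(G2) ✓
  (2,9) → (φ(2),φ(9)) = (8,9) ∈ E(G2) ✓
  (2,10) → (φ(2),φ(10)) = (5,9) ∈ E(G2) ✓
  (3,4) → (φ(3),φ(4)) = (0,7) ∈ E(G2) ✓
  (3,6) → (φ(3),φ(6)) = (3,7) ∈ E(G2) ✓
  (3,9) → (φ(3),φ(9)) = (7,8) ∈ E(G2) ✓
  (3,10) → (φ(3),φ(10)) = (5,7) ∈ E(G2) ✓
  (3,11) → (φ(3),φ(11)) = (6,7) ∈ E(G2) ✓
  (4,7) → (φ(4),φ(7)) = (0,1) ∈ E(G2) ✓
  (4,8) → (φ(4),φ(8)) = (0,11) ∈ E(G2) ✓
  (4,10) → (φ(4),φ(10)) = (0,5) ∈ E(G2) ✓
  (5,6) → (φ(5),φ(6)) = (3,10) ∈ E(G2) ✓
  (5,8) → (φ(5),φ(8)) = (10,11) ∈ E(G2) ✓
  (5,9) → (φ(5),φ(9)) = (8,10) ∈ E(G2) ✓
  (5,10) → (φ(5),φ(10)) = (5,10) ∈ E(G2) ✓
  (6,7) → (φ(6),φ(7)) = (1,3) ∈ E(G2) ✓
  (6,8) → (φ(6),φ(8)) = (3,11) ∈ E(G2) ✓
  (6,9) → (φ(6),φ(9)) = (3,8) ∈ E(G2) ✓
  (6,10) → (φ(6),φ(10)) = (3,5) ∈ E(G2) ✓
  (6,11) → (φ(6),φ(11)) = (3,6) ∈ E(G2) ✓
  (7,9) → (φ(7),φ(9)) = (1,8) ∈ E(G2) ✓
  (7,10) → (φ(7),φ(10)) = (1,5) ∈ E(G2) ✓
  (8,9) → (φ(8),φ(9)) = (8,11) ∈ E(G2) ✓
  (8,11) → (φ(8),φ(11)) = (6,11) ∈ E(G2) ✓
All 42 edges of G1 map to edges of G2, and |E(G1)| = |E(G2)| = 42, so φ is a bijection on edges as well as vertices. Hence G1 ≅ G2.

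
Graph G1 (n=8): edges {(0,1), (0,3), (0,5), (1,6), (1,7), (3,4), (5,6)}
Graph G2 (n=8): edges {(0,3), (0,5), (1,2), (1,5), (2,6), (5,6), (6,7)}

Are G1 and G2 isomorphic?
Yes, isomorphic

The graphs are isomorphic.
One valid mapping φ: V(G1) → V(G2): 0→5, 1→6, 2→4, 3→0, 4→3, 5→1, 6→2, 7→7

Verify φ preserves adjacency — for each edge of G1, its image is an edge of G2:
  (0,1) → (φ(0),φ(1)) = (5,6) ∈ E(G2) ✓
  (0,3) → (φ(0),φ(3)) = (0,5) ∈ E(G2) ✓
  (0,5) → (φ(0),φ(5)) = (1,5) ∈ E(G2) ✓
  (1,6) → (φ(1),φ(6)) = (2,6) ∈ E(G2) ✓
  (1,7) → (φ(1),φ(7)) = (6,7) ∈ E(G2) ✓
  (3,4) → (φ(3),φ(4)) = (0,3) ∈ E(G2) ✓
  (5,6) → (φ(5),φ(6)) = (1,2) ∈ E(G2) ✓
All 7 edges of G1 map to edges of G2, and |E(G1)| = |E(G2)| = 7, so φ is a bijection on edges as well as vertices. Hence G1 ≅ G2.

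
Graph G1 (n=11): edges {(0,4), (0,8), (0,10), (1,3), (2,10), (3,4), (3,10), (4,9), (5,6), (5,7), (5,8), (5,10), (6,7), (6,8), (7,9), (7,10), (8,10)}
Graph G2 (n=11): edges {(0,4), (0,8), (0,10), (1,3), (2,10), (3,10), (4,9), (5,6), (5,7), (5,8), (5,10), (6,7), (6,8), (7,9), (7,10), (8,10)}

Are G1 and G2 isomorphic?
No, not isomorphic

The graphs are NOT isomorphic.

Counting edges: G1 has 17 edge(s); G2 has 16 edge(s).
Edge count is an isomorphism invariant (a bijection on vertices induces a bijection on edges), so differing edge counts rule out isomorphism.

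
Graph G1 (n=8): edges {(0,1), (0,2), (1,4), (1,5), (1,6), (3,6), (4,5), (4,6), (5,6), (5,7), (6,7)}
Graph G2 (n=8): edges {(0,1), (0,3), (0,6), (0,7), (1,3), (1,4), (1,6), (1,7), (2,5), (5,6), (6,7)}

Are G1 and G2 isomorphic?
Yes, isomorphic

The graphs are isomorphic.
One valid mapping φ: V(G1) → V(G2): 0→5, 1→6, 2→2, 3→4, 4→7, 5→0, 6→1, 7→3

Verify φ preserves adjacency — for each edge of G1, its image is an edge of G2:
  (0,1) → (φ(0),φ(1)) = (5,6) ∈ E(G2) ✓
  (0,2) → (φ(0),φ(2)) = (2,5) ∈ E(G2) ✓
  (1,4) → (φ(1),φ(4)) = (6,7) ∈ E(G2) ✓
  (1,5) → (φ(1),φ(5)) = (0,6) ∈ E(G2) ✓
  (1,6) → (φ(1),φ(6)) = (1,6) ∈ E(G2) ✓
  (3,6) → (φ(3),φ(6)) = (1,4) ∈ E(G2) ✓
  (4,5) → (φ(4),φ(5)) = (0,7) ∈ E(G2) ✓
  (4,6) → (φ(4),φ(6)) = (1,7) ∈ E(G2) ✓
  (5,6) → (φ(5),φ(6)) = (0,1) ∈ E(G2) ✓
  (5,7) → (φ(5),φ(7)) = (0,3) ∈ E(G2) ✓
  (6,7) → (φ(6),φ(7)) = (1,3) ∈ E(G2) ✓
All 11 edges of G1 map to edges of G2, and |E(G1)| = |E(G2)| = 11, so φ is a bijection on edges as well as vertices. Hence G1 ≅ G2.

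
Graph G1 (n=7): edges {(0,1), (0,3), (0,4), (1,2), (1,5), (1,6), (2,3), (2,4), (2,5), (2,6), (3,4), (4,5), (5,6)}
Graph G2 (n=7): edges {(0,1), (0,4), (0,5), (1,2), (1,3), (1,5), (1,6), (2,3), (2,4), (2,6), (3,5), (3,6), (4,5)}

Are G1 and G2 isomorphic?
Yes, isomorphic

The graphs are isomorphic.
One valid mapping φ: V(G1) → V(G2): 0→4, 1→2, 2→1, 3→0, 4→5, 5→3, 6→6

Verify φ preserves adjacency — for each edge of G1, its image is an edge of G2:
  (0,1) → (φ(0),φ(1)) = (2,4) ∈ E(G2) ✓
  (0,3) → (φ(0),φ(3)) = (0,4) ∈ E(G2) ✓
  (0,4) → (φ(0),φ(4)) = (4,5) ∈ E(G2) ✓
  (1,2) → (φ(1),φ(2)) = (1,2) ∈ E(G2) ✓
  (1,5) → (φ(1),φ(5)) = (2,3) ∈ E(G2) ✓
  (1,6) → (φ(1),φ(6)) = (2,6) ∈ E(G2) ✓
  (2,3) → (φ(2),φ(3)) = (0,1) ∈ E(G2) ✓
  (2,4) → (φ(2),φ(4)) = (1,5) ∈ E(G2) ✓
  (2,5) → (φ(2),φ(5)) = (1,3) ∈ E(G2) ✓
  (2,6) → (φ(2),φ(6)) = (1,6) ∈ E(G2) ✓
  (3,4) → (φ(3),φ(4)) = (0,5) ∈ E(G2) ✓
  (4,5) → (φ(4),φ(5)) = (3,5) ∈ E(G2) ✓
  (5,6) → (φ(5),φ(6)) = (3,6) ∈ E(G2) ✓
All 13 edges of G1 map to edges of G2, and |E(G1)| = |E(G2)| = 13, so φ is a bijection on edges as well as vertices. Hence G1 ≅ G2.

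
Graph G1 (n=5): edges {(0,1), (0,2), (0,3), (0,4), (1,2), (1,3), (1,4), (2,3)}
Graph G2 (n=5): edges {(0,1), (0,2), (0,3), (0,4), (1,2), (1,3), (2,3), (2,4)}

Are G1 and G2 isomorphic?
Yes, isomorphic

The graphs are isomorphic.
One valid mapping φ: V(G1) → V(G2): 0→0, 1→2, 2→3, 3→1, 4→4

Verify φ preserves adjacency — for each edge of G1, its image is an edge of G2:
  (0,1) → (φ(0),φ(1)) = (0,2) ∈ E(G2) ✓
  (0,2) → (φ(0),φ(2)) = (0,3) ∈ E(G2) ✓
  (0,3) → (φ(0),φ(3)) = (0,1) ∈ E(G2) ✓
  (0,4) → (φ(0),φ(4)) = (0,4) ∈ E(G2) ✓
  (1,2) → (φ(1),φ(2)) = (2,3) ∈ E(G2) ✓
  (1,3) → (φ(1),φ(3)) = (1,2) ∈ E(G2) ✓
  (1,4) → (φ(1),φ(4)) = (2,4) ∈ E(G2) ✓
  (2,3) → (φ(2),φ(3)) = (1,3) ∈ E(G2) ✓
All 8 edges of G1 map to edges of G2, and |E(G1)| = |E(G2)| = 8, so φ is a bijection on edges as well as vertices. Hence G1 ≅ G2.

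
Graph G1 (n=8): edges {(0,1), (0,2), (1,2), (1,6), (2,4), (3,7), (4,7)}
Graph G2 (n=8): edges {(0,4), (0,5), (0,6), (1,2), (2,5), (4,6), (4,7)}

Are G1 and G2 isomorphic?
Yes, isomorphic

The graphs are isomorphic.
One valid mapping φ: V(G1) → V(G2): 0→6, 1→4, 2→0, 3→1, 4→5, 5→3, 6→7, 7→2

Verify φ preserves adjacency — for each edge of G1, its image is an edge of G2:
  (0,1) → (φ(0),φ(1)) = (4,6) ∈ E(G2) ✓
  (0,2) → (φ(0),φ(2)) = (0,6) ∈ E(G2) ✓
  (1,2) → (φ(1),φ(2)) = (0,4) ∈ E(G2) ✓
  (1,6) → (φ(1),φ(6)) = (4,7) ∈ E(G2) ✓
  (2,4) → (φ(2),φ(4)) = (0,5) ∈ E(G2) ✓
  (3,7) → (φ(3),φ(7)) = (1,2) ∈ E(G2) ✓
  (4,7) → (φ(4),φ(7)) = (2,5) ∈ E(G2) ✓
All 7 edges of G1 map to edges of G2, and |E(G1)| = |E(G2)| = 7, so φ is a bijection on edges as well as vertices. Hence G1 ≅ G2.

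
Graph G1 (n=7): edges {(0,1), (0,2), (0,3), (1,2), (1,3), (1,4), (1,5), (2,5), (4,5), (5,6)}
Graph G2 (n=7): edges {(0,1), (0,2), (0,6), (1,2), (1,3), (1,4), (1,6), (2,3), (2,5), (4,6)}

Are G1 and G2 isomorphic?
Yes, isomorphic

The graphs are isomorphic.
One valid mapping φ: V(G1) → V(G2): 0→6, 1→1, 2→0, 3→4, 4→3, 5→2, 6→5

Verify φ preserves adjacency — for each edge of G1, its image is an edge of G2:
  (0,1) → (φ(0),φ(1)) = (1,6) ∈ E(G2) ✓
  (0,2) → (φ(0),φ(2)) = (0,6) ∈ E(G2) ✓
  (0,3) → (φ(0),φ(3)) = (4,6) ∈ E(G2) ✓
  (1,2) → (φ(1),φ(2)) = (0,1) ∈ E(G2) ✓
  (1,3) → (φ(1),φ(3)) = (1,4) ∈ E(G2) ✓
  (1,4) → (φ(1),φ(4)) = (1,3) ∈ E(G2) ✓
  (1,5) → (φ(1),φ(5)) = (1,2) ∈ E(G2) ✓
  (2,5) → (φ(2),φ(5)) = (0,2) ∈ E(G2) ✓
  (4,5) → (φ(4),φ(5)) = (2,3) ∈ E(G2) ✓
  (5,6) → (φ(5),φ(6)) = (2,5) ∈ E(G2) ✓
All 10 edges of G1 map to edges of G2, and |E(G1)| = |E(G2)| = 10, so φ is a bijection on edges as well as vertices. Hence G1 ≅ G2.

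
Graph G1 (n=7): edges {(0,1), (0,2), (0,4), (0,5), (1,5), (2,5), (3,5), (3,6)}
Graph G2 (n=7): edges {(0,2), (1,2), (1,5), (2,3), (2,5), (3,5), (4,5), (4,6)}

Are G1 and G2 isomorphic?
Yes, isomorphic

The graphs are isomorphic.
One valid mapping φ: V(G1) → V(G2): 0→2, 1→1, 2→3, 3→4, 4→0, 5→5, 6→6

Verify φ preserves adjacency — for each edge of G1, its image is an edge of G2:
  (0,1) → (φ(0),φ(1)) = (1,2) ∈ E(G2) ✓
  (0,2) → (φ(0),φ(2)) = (2,3) ∈ E(G2) ✓
  (0,4) → (φ(0),φ(4)) = (0,2) ∈ E(G2) ✓
  (0,5) → (φ(0),φ(5)) = (2,5) ∈ E(G2) ✓
  (1,5) → (φ(1),φ(5)) = (1,5) ∈ E(G2) ✓
  (2,5) → (φ(2),φ(5)) = (3,5) ∈ E(G2) ✓
  (3,5) → (φ(3),φ(5)) = (4,5) ∈ E(G2) ✓
  (3,6) → (φ(3),φ(6)) = (4,6) ∈ E(G2) ✓
All 8 edges of G1 map to edges of G2, and |E(G1)| = |E(G2)| = 8, so φ is a bijection on edges as well as vertices. Hence G1 ≅ G2.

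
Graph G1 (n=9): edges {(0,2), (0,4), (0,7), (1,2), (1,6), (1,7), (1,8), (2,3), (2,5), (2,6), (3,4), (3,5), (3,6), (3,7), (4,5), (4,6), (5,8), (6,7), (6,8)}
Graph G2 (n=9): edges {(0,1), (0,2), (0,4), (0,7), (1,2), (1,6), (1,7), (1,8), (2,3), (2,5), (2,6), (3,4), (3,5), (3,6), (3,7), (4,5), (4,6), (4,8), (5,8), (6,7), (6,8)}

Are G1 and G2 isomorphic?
No, not isomorphic

The graphs are NOT isomorphic.

Counting edges: G1 has 19 edge(s); G2 has 21 edge(s).
Edge count is an isomorphism invariant (a bijection on vertices induces a bijection on edges), so differing edge counts rule out isomorphism.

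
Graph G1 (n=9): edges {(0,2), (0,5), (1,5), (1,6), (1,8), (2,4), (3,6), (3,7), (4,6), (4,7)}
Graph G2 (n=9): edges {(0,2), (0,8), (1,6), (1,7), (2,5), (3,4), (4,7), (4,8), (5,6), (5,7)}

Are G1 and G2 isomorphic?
Yes, isomorphic

The graphs are isomorphic.
One valid mapping φ: V(G1) → V(G2): 0→0, 1→4, 2→2, 3→1, 4→5, 5→8, 6→7, 7→6, 8→3

Verify φ preserves adjacency — for each edge of G1, its image is an edge of G2:
  (0,2) → (φ(0),φ(2)) = (0,2) ∈ E(G2) ✓
  (0,5) → (φ(0),φ(5)) = (0,8) ∈ E(G2) ✓
  (1,5) → (φ(1),φ(5)) = (4,8) ∈ E(G2) ✓
  (1,6) → (φ(1),φ(6)) = (4,7) ∈ E(G2) ✓
  (1,8) → (φ(1),φ(8)) = (3,4) ∈ E(G2) ✓
  (2,4) → (φ(2),φ(4)) = (2,5) ∈ E(G2) ✓
  (3,6) → (φ(3),φ(6)) = (1,7) ∈ E(G2) ✓
  (3,7) → (φ(3),φ(7)) = (1,6) ∈ E(G2) ✓
  (4,6) → (φ(4),φ(6)) = (5,7) ∈ E(G2) ✓
  (4,7) → (φ(4),φ(7)) = (5,6) ∈ E(G2) ✓
All 10 edges of G1 map to edges of G2, and |E(G1)| = |E(G2)| = 10, so φ is a bijection on edges as well as vertices. Hence G1 ≅ G2.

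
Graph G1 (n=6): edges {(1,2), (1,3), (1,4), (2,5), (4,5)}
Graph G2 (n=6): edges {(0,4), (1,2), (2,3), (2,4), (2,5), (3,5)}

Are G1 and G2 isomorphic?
No, not isomorphic

The graphs are NOT isomorphic.

Degrees in G1: deg(0)=0, deg(1)=3, deg(2)=2, deg(3)=1, deg(4)=2, deg(5)=2.
Sorted degree sequence of G1: [3, 2, 2, 2, 1, 0].
Degrees in G2: deg(0)=1, deg(1)=1, deg(2)=4, deg(3)=2, deg(4)=2, deg(5)=2.
Sorted degree sequence of G2: [4, 2, 2, 2, 1, 1].
The (sorted) degree sequence is an isomorphism invariant, so since G1 and G2 have different degree sequences they cannot be isomorphic.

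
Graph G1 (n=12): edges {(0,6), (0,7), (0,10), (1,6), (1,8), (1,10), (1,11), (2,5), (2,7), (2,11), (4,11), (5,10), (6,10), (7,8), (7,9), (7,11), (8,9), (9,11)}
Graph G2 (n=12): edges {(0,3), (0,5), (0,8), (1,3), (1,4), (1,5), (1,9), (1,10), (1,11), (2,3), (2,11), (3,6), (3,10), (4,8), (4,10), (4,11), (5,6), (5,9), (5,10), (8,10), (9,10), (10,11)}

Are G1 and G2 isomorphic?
No, not isomorphic

The graphs are NOT isomorphic.

Degrees in G1: deg(0)=3, deg(1)=4, deg(2)=3, deg(3)=0, deg(4)=1, deg(5)=2, deg(6)=3, deg(7)=5, deg(8)=3, deg(9)=3, deg(10)=4, deg(11)=5.
Sorted degree sequence of G1: [5, 5, 4, 4, 3, 3, 3, 3, 3, 2, 1, 0].
Degrees in G2: deg(0)=3, deg(1)=6, deg(2)=2, deg(3)=5, deg(4)=4, deg(5)=5, deg(6)=2, deg(7)=0, deg(8)=3, deg(9)=3, deg(10)=7, deg(11)=4.
Sorted degree sequence of G2: [7, 6, 5, 5, 4, 4, 3, 3, 3, 2, 2, 0].
The (sorted) degree sequence is an isomorphism invariant, so since G1 and G2 have different degree sequences they cannot be isomorphic.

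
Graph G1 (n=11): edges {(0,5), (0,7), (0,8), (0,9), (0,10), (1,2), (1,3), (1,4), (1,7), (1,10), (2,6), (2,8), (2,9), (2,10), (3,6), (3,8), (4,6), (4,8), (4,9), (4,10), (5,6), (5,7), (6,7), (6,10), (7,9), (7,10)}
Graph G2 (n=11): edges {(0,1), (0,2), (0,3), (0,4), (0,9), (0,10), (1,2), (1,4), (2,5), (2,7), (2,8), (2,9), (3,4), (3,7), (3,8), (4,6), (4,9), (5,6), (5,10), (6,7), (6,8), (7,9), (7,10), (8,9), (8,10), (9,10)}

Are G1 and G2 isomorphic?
Yes, isomorphic

The graphs are isomorphic.
One valid mapping φ: V(G1) → V(G2): 0→4, 1→10, 2→7, 3→5, 4→8, 5→1, 6→2, 7→0, 8→6, 9→3, 10→9

Verify φ preserves adjacency — for each edge of G1, its image is an edge of G2:
  (0,5) → (φ(0),φ(5)) = (1,4) ∈ E(G2) ✓
  (0,7) → (φ(0),φ(7)) = (0,4) ∈ E(G2) ✓
  (0,8) → (φ(0),φ(8)) = (4,6) ∈ E(G2) ✓
  (0,9) → (φ(0),φ(9)) = (3,4) ∈ E(G2) ✓
  (0,10) → (φ(0),φ(10)) = (4,9) ∈ E(G2) ✓
  (1,2) → (φ(1),φ(2)) = (7,10) ∈ E(G2) ✓
  (1,3) → (φ(1),φ(3)) = (5,10) ∈ E(G2) ✓
  (1,4) → (φ(1),φ(4)) = (8,10) ∈ E(G2) ✓
  (1,7) → (φ(1),φ(7)) = (0,10) ∈ E(G2) ✓
  (1,10) → (φ(1),φ(10)) = (9,10) ∈ E(G2) ✓
  (2,6) → (φ(2),φ(6)) = (2,7) ∈ E(G2) ✓
  (2,8) → (φ(2),φ(8)) = (6,7) ∈ E(G2) ✓
  (2,9) → (φ(2),φ(9)) = (3,7) ∈ E(G2) ✓
  (2,10) → (φ(2),φ(10)) = (7,9) ∈ E(G2) ✓
  (3,6) → (φ(3),φ(6)) = (2,5) ∈ E(G2) ✓
  (3,8) → (φ(3),φ(8)) = (5,6) ∈ E(G2) ✓
  (4,6) → (φ(4),φ(6)) = (2,8) ∈ E(G2) ✓
  (4,8) → (φ(4),φ(8)) = (6,8) ∈ E(G2) ✓
  (4,9) → (φ(4),φ(9)) = (3,8) ∈ E(G2) ✓
  (4,10) → (φ(4),φ(10)) = (8,9) ∈ E(G2) ✓
  (5,6) → (φ(5),φ(6)) = (1,2) ∈ E(G2) ✓
  (5,7) → (φ(5),φ(7)) = (0,1) ∈ E(G2) ✓
  (6,7) → (φ(6),φ(7)) = (0,2) ∈ E(G2) ✓
  (6,10) → (φ(6),φ(10)) = (2,9) ∈ E(G2) ✓
  (7,9) → (φ(7),φ(9)) = (0,3) ∈ E(G2) ✓
  (7,10) → (φ(7),φ(10)) = (0,9) ∈ E(G2) ✓
All 26 edges of G1 map to edges of G2, and |E(G1)| = |E(G2)| = 26, so φ is a bijection on edges as well as vertices. Hence G1 ≅ G2.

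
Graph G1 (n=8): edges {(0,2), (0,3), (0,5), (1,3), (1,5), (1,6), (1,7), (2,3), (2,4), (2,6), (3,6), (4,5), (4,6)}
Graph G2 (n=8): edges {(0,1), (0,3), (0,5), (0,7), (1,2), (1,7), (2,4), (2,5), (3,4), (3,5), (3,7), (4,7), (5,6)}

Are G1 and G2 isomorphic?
Yes, isomorphic

The graphs are isomorphic.
One valid mapping φ: V(G1) → V(G2): 0→4, 1→5, 2→7, 3→3, 4→1, 5→2, 6→0, 7→6

Verify φ preserves adjacency — for each edge of G1, its image is an edge of G2:
  (0,2) → (φ(0),φ(2)) = (4,7) ∈ E(G2) ✓
  (0,3) → (φ(0),φ(3)) = (3,4) ∈ E(G2) ✓
  (0,5) → (φ(0),φ(5)) = (2,4) ∈ E(G2) ✓
  (1,3) → (φ(1),φ(3)) = (3,5) ∈ E(G2) ✓
  (1,5) → (φ(1),φ(5)) = (2,5) ∈ E(G2) ✓
  (1,6) → (φ(1),φ(6)) = (0,5) ∈ E(G2) ✓
  (1,7) → (φ(1),φ(7)) = (5,6) ∈ E(G2) ✓
  (2,3) → (φ(2),φ(3)) = (3,7) ∈ E(G2) ✓
  (2,4) → (φ(2),φ(4)) = (1,7) ∈ E(G2) ✓
  (2,6) → (φ(2),φ(6)) = (0,7) ∈ E(G2) ✓
  (3,6) → (φ(3),φ(6)) = (0,3) ∈ E(G2) ✓
  (4,5) → (φ(4),φ(5)) = (1,2) ∈ E(G2) ✓
  (4,6) → (φ(4),φ(6)) = (0,1) ∈ E(G2) ✓
All 13 edges of G1 map to edges of G2, and |E(G1)| = |E(G2)| = 13, so φ is a bijection on edges as well as vertices. Hence G1 ≅ G2.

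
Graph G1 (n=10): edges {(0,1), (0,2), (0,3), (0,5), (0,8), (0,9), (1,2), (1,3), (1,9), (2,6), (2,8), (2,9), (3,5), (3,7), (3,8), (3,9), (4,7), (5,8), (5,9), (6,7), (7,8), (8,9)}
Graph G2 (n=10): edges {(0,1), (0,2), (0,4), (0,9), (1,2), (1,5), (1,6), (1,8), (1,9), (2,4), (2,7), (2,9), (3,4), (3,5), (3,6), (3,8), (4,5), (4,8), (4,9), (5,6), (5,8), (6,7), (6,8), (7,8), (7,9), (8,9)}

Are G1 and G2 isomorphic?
No, not isomorphic

The graphs are NOT isomorphic.

Counting triangles (3-cliques): G1 has 19, G2 has 22.
Triangle count is an isomorphism invariant, so differing triangle counts rule out isomorphism.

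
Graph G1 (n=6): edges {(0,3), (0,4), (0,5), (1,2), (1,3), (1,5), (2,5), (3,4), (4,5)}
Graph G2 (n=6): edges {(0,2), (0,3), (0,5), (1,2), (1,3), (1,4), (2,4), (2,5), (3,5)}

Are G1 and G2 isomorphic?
Yes, isomorphic

The graphs are isomorphic.
One valid mapping φ: V(G1) → V(G2): 0→5, 1→1, 2→4, 3→3, 4→0, 5→2

Verify φ preserves adjacency — for each edge of G1, its image is an edge of G2:
  (0,3) → (φ(0),φ(3)) = (3,5) ∈ E(G2) ✓
  (0,4) → (φ(0),φ(4)) = (0,5) ∈ E(G2) ✓
  (0,5) → (φ(0),φ(5)) = (2,5) ∈ E(G2) ✓
  (1,2) → (φ(1),φ(2)) = (1,4) ∈ E(G2) ✓
  (1,3) → (φ(1),φ(3)) = (1,3) ∈ E(G2) ✓
  (1,5) → (φ(1),φ(5)) = (1,2) ∈ E(G2) ✓
  (2,5) → (φ(2),φ(5)) = (2,4) ∈ E(G2) ✓
  (3,4) → (φ(3),φ(4)) = (0,3) ∈ E(G2) ✓
  (4,5) → (φ(4),φ(5)) = (0,2) ∈ E(G2) ✓
All 9 edges of G1 map to edges of G2, and |E(G1)| = |E(G2)| = 9, so φ is a bijection on edges as well as vertices. Hence G1 ≅ G2.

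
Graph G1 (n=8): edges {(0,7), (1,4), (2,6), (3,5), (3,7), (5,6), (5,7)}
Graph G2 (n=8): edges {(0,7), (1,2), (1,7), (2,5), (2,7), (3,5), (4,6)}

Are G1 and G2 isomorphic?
Yes, isomorphic

The graphs are isomorphic.
One valid mapping φ: V(G1) → V(G2): 0→0, 1→6, 2→3, 3→1, 4→4, 5→2, 6→5, 7→7

Verify φ preserves adjacency — for each edge of G1, its image is an edge of G2:
  (0,7) → (φ(0),φ(7)) = (0,7) ∈ E(G2) ✓
  (1,4) → (φ(1),φ(4)) = (4,6) ∈ E(G2) ✓
  (2,6) → (φ(2),φ(6)) = (3,5) ∈ E(G2) ✓
  (3,5) → (φ(3),φ(5)) = (1,2) ∈ E(G2) ✓
  (3,7) → (φ(3),φ(7)) = (1,7) ∈ E(G2) ✓
  (5,6) → (φ(5),φ(6)) = (2,5) ∈ E(G2) ✓
  (5,7) → (φ(5),φ(7)) = (2,7) ∈ E(G2) ✓
All 7 edges of G1 map to edges of G2, and |E(G1)| = |E(G2)| = 7, so φ is a bijection on edges as well as vertices. Hence G1 ≅ G2.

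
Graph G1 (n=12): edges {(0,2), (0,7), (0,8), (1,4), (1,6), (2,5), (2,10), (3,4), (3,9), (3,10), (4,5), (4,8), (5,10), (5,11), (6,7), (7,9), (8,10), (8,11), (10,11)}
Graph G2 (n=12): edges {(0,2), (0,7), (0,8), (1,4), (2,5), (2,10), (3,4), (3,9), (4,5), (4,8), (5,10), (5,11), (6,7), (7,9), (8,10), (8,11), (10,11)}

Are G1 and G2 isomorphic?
No, not isomorphic

The graphs are NOT isomorphic.

Counting edges: G1 has 19 edge(s); G2 has 17 edge(s).
Edge count is an isomorphism invariant (a bijection on vertices induces a bijection on edges), so differing edge counts rule out isomorphism.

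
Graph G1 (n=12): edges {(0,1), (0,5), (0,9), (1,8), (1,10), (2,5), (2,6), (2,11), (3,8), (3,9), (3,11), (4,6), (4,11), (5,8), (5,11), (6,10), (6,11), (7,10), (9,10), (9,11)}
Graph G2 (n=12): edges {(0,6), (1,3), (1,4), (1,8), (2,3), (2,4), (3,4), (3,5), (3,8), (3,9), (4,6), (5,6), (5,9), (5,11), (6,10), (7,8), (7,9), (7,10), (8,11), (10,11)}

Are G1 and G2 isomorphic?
Yes, isomorphic

The graphs are isomorphic.
One valid mapping φ: V(G1) → V(G2): 0→11, 1→10, 2→1, 3→9, 4→2, 5→8, 6→4, 7→0, 8→7, 9→5, 10→6, 11→3

Verify φ preserves adjacency — for each edge of G1, its image is an edge of G2:
  (0,1) → (φ(0),φ(1)) = (10,11) ∈ E(G2) ✓
  (0,5) → (φ(0),φ(5)) = (8,11) ∈ E(G2) ✓
  (0,9) → (φ(0),φ(9)) = (5,11) ∈ E(G2) ✓
  (1,8) → (φ(1),φ(8)) = (7,10) ∈ E(G2) ✓
  (1,10) → (φ(1),φ(10)) = (6,10) ∈ E(G2) ✓
  (2,5) → (φ(2),φ(5)) = (1,8) ∈ E(G2) ✓
  (2,6) → (φ(2),φ(6)) = (1,4) ∈ E(G2) ✓
  (2,11) → (φ(2),φ(11)) = (1,3) ∈ E(G2) ✓
  (3,8) → (φ(3),φ(8)) = (7,9) ∈ E(G2) ✓
  (3,9) → (φ(3),φ(9)) = (5,9) ∈ E(G2) ✓
  (3,11) → (φ(3),φ(11)) = (3,9) ∈ E(G2) ✓
  (4,6) → (φ(4),φ(6)) = (2,4) ∈ E(G2) ✓
  (4,11) → (φ(4),φ(11)) = (2,3) ∈ E(G2) ✓
  (5,8) → (φ(5),φ(8)) = (7,8) ∈ E(G2) ✓
  (5,11) → (φ(5),φ(11)) = (3,8) ∈ E(G2) ✓
  (6,10) → (φ(6),φ(10)) = (4,6) ∈ E(G2) ✓
  (6,11) → (φ(6),φ(11)) = (3,4) ∈ E(G2) ✓
  (7,10) → (φ(7),φ(10)) = (0,6) ∈ E(G2) ✓
  (9,10) → (φ(9),φ(10)) = (5,6) ∈ E(G2) ✓
  (9,11) → (φ(9),φ(11)) = (3,5) ∈ E(G2) ✓
All 20 edges of G1 map to edges of G2, and |E(G1)| = |E(G2)| = 20, so φ is a bijection on edges as well as vertices. Hence G1 ≅ G2.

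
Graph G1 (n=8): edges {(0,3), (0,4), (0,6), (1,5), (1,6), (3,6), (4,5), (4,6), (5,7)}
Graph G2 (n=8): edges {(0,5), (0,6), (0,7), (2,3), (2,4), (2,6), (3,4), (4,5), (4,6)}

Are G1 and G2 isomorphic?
Yes, isomorphic

The graphs are isomorphic.
One valid mapping φ: V(G1) → V(G2): 0→2, 1→5, 2→1, 3→3, 4→6, 5→0, 6→4, 7→7

Verify φ preserves adjacency — for each edge of G1, its image is an edge of G2:
  (0,3) → (φ(0),φ(3)) = (2,3) ∈ E(G2) ✓
  (0,4) → (φ(0),φ(4)) = (2,6) ∈ E(G2) ✓
  (0,6) → (φ(0),φ(6)) = (2,4) ∈ E(G2) ✓
  (1,5) → (φ(1),φ(5)) = (0,5) ∈ E(G2) ✓
  (1,6) → (φ(1),φ(6)) = (4,5) ∈ E(G2) ✓
  (3,6) → (φ(3),φ(6)) = (3,4) ∈ E(G2) ✓
  (4,5) → (φ(4),φ(5)) = (0,6) ∈ E(G2) ✓
  (4,6) → (φ(4),φ(6)) = (4,6) ∈ E(G2) ✓
  (5,7) → (φ(5),φ(7)) = (0,7) ∈ E(G2) ✓
All 9 edges of G1 map to edges of G2, and |E(G1)| = |E(G2)| = 9, so φ is a bijection on edges as well as vertices. Hence G1 ≅ G2.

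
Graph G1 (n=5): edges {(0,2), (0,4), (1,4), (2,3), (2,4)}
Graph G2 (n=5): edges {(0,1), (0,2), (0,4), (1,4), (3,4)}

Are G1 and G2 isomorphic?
Yes, isomorphic

The graphs are isomorphic.
One valid mapping φ: V(G1) → V(G2): 0→1, 1→3, 2→0, 3→2, 4→4

Verify φ preserves adjacency — for each edge of G1, its image is an edge of G2:
  (0,2) → (φ(0),φ(2)) = (0,1) ∈ E(G2) ✓
  (0,4) → (φ(0),φ(4)) = (1,4) ∈ E(G2) ✓
  (1,4) → (φ(1),φ(4)) = (3,4) ∈ E(G2) ✓
  (2,3) → (φ(2),φ(3)) = (0,2) ∈ E(G2) ✓
  (2,4) → (φ(2),φ(4)) = (0,4) ∈ E(G2) ✓
All 5 edges of G1 map to edges of G2, and |E(G1)| = |E(G2)| = 5, so φ is a bijection on edges as well as vertices. Hence G1 ≅ G2.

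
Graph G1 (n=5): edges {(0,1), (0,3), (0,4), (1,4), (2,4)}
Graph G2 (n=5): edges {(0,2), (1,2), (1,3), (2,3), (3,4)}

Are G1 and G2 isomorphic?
Yes, isomorphic

The graphs are isomorphic.
One valid mapping φ: V(G1) → V(G2): 0→3, 1→1, 2→0, 3→4, 4→2

Verify φ preserves adjacency — for each edge of G1, its image is an edge of G2:
  (0,1) → (φ(0),φ(1)) = (1,3) ∈ E(G2) ✓
  (0,3) → (φ(0),φ(3)) = (3,4) ∈ E(G2) ✓
  (0,4) → (φ(0),φ(4)) = (2,3) ∈ E(G2) ✓
  (1,4) → (φ(1),φ(4)) = (1,2) ∈ E(G2) ✓
  (2,4) → (φ(2),φ(4)) = (0,2) ∈ E(G2) ✓
All 5 edges of G1 map to edges of G2, and |E(G1)| = |E(G2)| = 5, so φ is a bijection on edges as well as vertices. Hence G1 ≅ G2.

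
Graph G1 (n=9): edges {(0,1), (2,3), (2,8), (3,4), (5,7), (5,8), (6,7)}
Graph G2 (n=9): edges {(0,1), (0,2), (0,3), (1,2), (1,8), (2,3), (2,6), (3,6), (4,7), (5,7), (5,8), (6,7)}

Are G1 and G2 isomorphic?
No, not isomorphic

The graphs are NOT isomorphic.

Degrees in G1: deg(0)=1, deg(1)=1, deg(2)=2, deg(3)=2, deg(4)=1, deg(5)=2, deg(6)=1, deg(7)=2, deg(8)=2.
Sorted degree sequence of G1: [2, 2, 2, 2, 2, 1, 1, 1, 1].
Degrees in G2: deg(0)=3, deg(1)=3, deg(2)=4, deg(3)=3, deg(4)=1, deg(5)=2, deg(6)=3, deg(7)=3, deg(8)=2.
Sorted degree sequence of G2: [4, 3, 3, 3, 3, 3, 2, 2, 1].
The (sorted) degree sequence is an isomorphism invariant, so since G1 and G2 have different degree sequences they cannot be isomorphic.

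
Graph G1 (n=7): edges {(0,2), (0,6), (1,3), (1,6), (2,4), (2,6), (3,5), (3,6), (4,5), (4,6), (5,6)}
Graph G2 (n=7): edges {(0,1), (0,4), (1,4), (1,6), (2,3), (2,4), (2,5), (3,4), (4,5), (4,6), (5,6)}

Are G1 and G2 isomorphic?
Yes, isomorphic

The graphs are isomorphic.
One valid mapping φ: V(G1) → V(G2): 0→3, 1→0, 2→2, 3→1, 4→5, 5→6, 6→4

Verify φ preserves adjacency — for each edge of G1, its image is an edge of G2:
  (0,2) → (φ(0),φ(2)) = (2,3) ∈ E(G2) ✓
  (0,6) → (φ(0),φ(6)) = (3,4) ∈ E(G2) ✓
  (1,3) → (φ(1),φ(3)) = (0,1) ∈ E(G2) ✓
  (1,6) → (φ(1),φ(6)) = (0,4) ∈ E(G2) ✓
  (2,4) → (φ(2),φ(4)) = (2,5) ∈ E(G2) ✓
  (2,6) → (φ(2),φ(6)) = (2,4) ∈ E(G2) ✓
  (3,5) → (φ(3),φ(5)) = (1,6) ∈ E(G2) ✓
  (3,6) → (φ(3),φ(6)) = (1,4) ∈ E(G2) ✓
  (4,5) → (φ(4),φ(5)) = (5,6) ∈ E(G2) ✓
  (4,6) → (φ(4),φ(6)) = (4,5) ∈ E(G2) ✓
  (5,6) → (φ(5),φ(6)) = (4,6) ∈ E(G2) ✓
All 11 edges of G1 map to edges of G2, and |E(G1)| = |E(G2)| = 11, so φ is a bijection on edges as well as vertices. Hence G1 ≅ G2.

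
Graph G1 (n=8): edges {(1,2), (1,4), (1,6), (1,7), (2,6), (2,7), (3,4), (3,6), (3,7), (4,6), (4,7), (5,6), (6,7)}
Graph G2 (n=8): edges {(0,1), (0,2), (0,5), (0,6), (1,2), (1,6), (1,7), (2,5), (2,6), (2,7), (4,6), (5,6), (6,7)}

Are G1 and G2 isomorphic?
Yes, isomorphic

The graphs are isomorphic.
One valid mapping φ: V(G1) → V(G2): 0→3, 1→0, 2→5, 3→7, 4→1, 5→4, 6→6, 7→2

Verify φ preserves adjacency — for each edge of G1, its image is an edge of G2:
  (1,2) → (φ(1),φ(2)) = (0,5) ∈ E(G2) ✓
  (1,4) → (φ(1),φ(4)) = (0,1) ∈ E(G2) ✓
  (1,6) → (φ(1),φ(6)) = (0,6) ∈ E(G2) ✓
  (1,7) → (φ(1),φ(7)) = (0,2) ∈ E(G2) ✓
  (2,6) → (φ(2),φ(6)) = (5,6) ∈ E(G2) ✓
  (2,7) → (φ(2),φ(7)) = (2,5) ∈ E(G2) ✓
  (3,4) → (φ(3),φ(4)) = (1,7) ∈ E(G2) ✓
  (3,6) → (φ(3),φ(6)) = (6,7) ∈ E(G2) ✓
  (3,7) → (φ(3),φ(7)) = (2,7) ∈ E(G2) ✓
  (4,6) → (φ(4),φ(6)) = (1,6) ∈ E(G2) ✓
  (4,7) → (φ(4),φ(7)) = (1,2) ∈ E(G2) ✓
  (5,6) → (φ(5),φ(6)) = (4,6) ∈ E(G2) ✓
  (6,7) → (φ(6),φ(7)) = (2,6) ∈ E(G2) ✓
All 13 edges of G1 map to edges of G2, and |E(G1)| = |E(G2)| = 13, so φ is a bijection on edges as well as vertices. Hence G1 ≅ G2.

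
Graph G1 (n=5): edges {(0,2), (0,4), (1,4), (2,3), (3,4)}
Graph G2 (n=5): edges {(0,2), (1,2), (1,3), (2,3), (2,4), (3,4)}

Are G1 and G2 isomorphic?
No, not isomorphic

The graphs are NOT isomorphic.

Degrees in G1: deg(0)=2, deg(1)=1, deg(2)=2, deg(3)=2, deg(4)=3.
Sorted degree sequence of G1: [3, 2, 2, 2, 1].
Degrees in G2: deg(0)=1, deg(1)=2, deg(2)=4, deg(3)=3, deg(4)=2.
Sorted degree sequence of G2: [4, 3, 2, 2, 1].
The (sorted) degree sequence is an isomorphism invariant, so since G1 and G2 have different degree sequences they cannot be isomorphic.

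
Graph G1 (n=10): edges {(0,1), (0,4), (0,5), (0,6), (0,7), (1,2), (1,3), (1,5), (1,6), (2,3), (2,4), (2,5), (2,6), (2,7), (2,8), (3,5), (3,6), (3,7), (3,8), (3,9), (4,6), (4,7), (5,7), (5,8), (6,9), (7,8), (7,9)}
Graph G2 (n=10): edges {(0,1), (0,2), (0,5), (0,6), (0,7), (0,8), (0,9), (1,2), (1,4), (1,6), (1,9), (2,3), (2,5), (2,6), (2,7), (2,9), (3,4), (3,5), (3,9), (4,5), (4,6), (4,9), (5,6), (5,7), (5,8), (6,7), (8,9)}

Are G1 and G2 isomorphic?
Yes, isomorphic

The graphs are isomorphic.
One valid mapping φ: V(G1) → V(G2): 0→4, 1→1, 2→2, 3→0, 4→3, 5→6, 6→9, 7→5, 8→7, 9→8

Verify φ preserves adjacency — for each edge of G1, its image is an edge of G2:
  (0,1) → (φ(0),φ(1)) = (1,4) ∈ E(G2) ✓
  (0,4) → (φ(0),φ(4)) = (3,4) ∈ E(G2) ✓
  (0,5) → (φ(0),φ(5)) = (4,6) ∈ E(G2) ✓
  (0,6) → (φ(0),φ(6)) = (4,9) ∈ E(G2) ✓
  (0,7) → (φ(0),φ(7)) = (4,5) ∈ E(G2) ✓
  (1,2) → (φ(1),φ(2)) = (1,2) ∈ E(G2) ✓
  (1,3) → (φ(1),φ(3)) = (0,1) ∈ E(G2) ✓
  (1,5) → (φ(1),φ(5)) = (1,6) ∈ E(G2) ✓
  (1,6) → (φ(1),φ(6)) = (1,9) ∈ E(G2) ✓
  (2,3) → (φ(2),φ(3)) = (0,2) ∈ E(G2) ✓
  (2,4) → (φ(2),φ(4)) = (2,3) ∈ E(G2) ✓
  (2,5) → (φ(2),φ(5)) = (2,6) ∈ E(G2) ✓
  (2,6) → (φ(2),φ(6)) = (2,9) ∈ E(G2) ✓
  (2,7) → (φ(2),φ(7)) = (2,5) ∈ E(G2) ✓
  (2,8) → (φ(2),φ(8)) = (2,7) ∈ E(G2) ✓
  (3,5) → (φ(3),φ(5)) = (0,6) ∈ E(G2) ✓
  (3,6) → (φ(3),φ(6)) = (0,9) ∈ E(G2) ✓
  (3,7) → (φ(3),φ(7)) = (0,5) ∈ E(G2) ✓
  (3,8) → (φ(3),φ(8)) = (0,7) ∈ E(G2) ✓
  (3,9) → (φ(3),φ(9)) = (0,8) ∈ E(G2) ✓
  (4,6) → (φ(4),φ(6)) = (3,9) ∈ E(G2) ✓
  (4,7) → (φ(4),φ(7)) = (3,5) ∈ E(G2) ✓
  (5,7) → (φ(5),φ(7)) = (5,6) ∈ E(G2) ✓
  (5,8) → (φ(5),φ(8)) = (6,7) ∈ E(G2) ✓
  (6,9) → (φ(6),φ(9)) = (8,9) ∈ E(G2) ✓
  (7,8) → (φ(7),φ(8)) = (5,7) ∈ E(G2) ✓
  (7,9) → (φ(7),φ(9)) = (5,8) ∈ E(G2) ✓
All 27 edges of G1 map to edges of G2, and |E(G1)| = |E(G2)| = 27, so φ is a bijection on edges as well as vertices. Hence G1 ≅ G2.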